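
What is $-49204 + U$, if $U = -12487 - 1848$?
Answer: $-63539$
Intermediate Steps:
$U = -14335$ ($U = -12487 + \left(-5198 + 3350\right) = -12487 - 1848 = -14335$)
$-49204 + U = -49204 - 14335 = -63539$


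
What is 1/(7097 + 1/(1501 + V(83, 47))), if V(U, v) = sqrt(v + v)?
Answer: 7994441240/56736554806579 + sqrt(94)/113473109613158 ≈ 0.00014090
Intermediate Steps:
V(U, v) = sqrt(2)*sqrt(v) (V(U, v) = sqrt(2*v) = sqrt(2)*sqrt(v))
1/(7097 + 1/(1501 + V(83, 47))) = 1/(7097 + 1/(1501 + sqrt(2)*sqrt(47))) = 1/(7097 + 1/(1501 + sqrt(94)))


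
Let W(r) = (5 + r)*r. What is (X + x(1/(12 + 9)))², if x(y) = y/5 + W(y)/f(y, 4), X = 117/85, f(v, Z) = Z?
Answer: 11753378569/5620500900 ≈ 2.0912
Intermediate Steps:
W(r) = r*(5 + r)
X = 117/85 (X = 117*(1/85) = 117/85 ≈ 1.3765)
x(y) = y/5 + y*(5 + y)/4 (x(y) = y/5 + (y*(5 + y))/4 = y*(⅕) + (y*(5 + y))*(¼) = y/5 + y*(5 + y)/4)
(X + x(1/(12 + 9)))² = (117/85 + (29 + 5/(12 + 9))/(20*(12 + 9)))² = (117/85 + (1/20)*(29 + 5/21)/21)² = (117/85 + (1/20)*(1/21)*(29 + 5*(1/21)))² = (117/85 + (1/20)*(1/21)*(29 + 5/21))² = (117/85 + (1/20)*(1/21)*(614/21))² = (117/85 + 307/4410)² = (108413/74970)² = 11753378569/5620500900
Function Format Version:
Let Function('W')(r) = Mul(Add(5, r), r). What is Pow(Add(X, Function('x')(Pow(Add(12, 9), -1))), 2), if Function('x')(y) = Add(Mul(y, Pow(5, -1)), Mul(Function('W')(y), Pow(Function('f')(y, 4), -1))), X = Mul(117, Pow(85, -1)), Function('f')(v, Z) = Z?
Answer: Rational(11753378569, 5620500900) ≈ 2.0912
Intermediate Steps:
Function('W')(r) = Mul(r, Add(5, r))
X = Rational(117, 85) (X = Mul(117, Rational(1, 85)) = Rational(117, 85) ≈ 1.3765)
Function('x')(y) = Add(Mul(Rational(1, 5), y), Mul(Rational(1, 4), y, Add(5, y))) (Function('x')(y) = Add(Mul(y, Pow(5, -1)), Mul(Mul(y, Add(5, y)), Pow(4, -1))) = Add(Mul(y, Rational(1, 5)), Mul(Mul(y, Add(5, y)), Rational(1, 4))) = Add(Mul(Rational(1, 5), y), Mul(Rational(1, 4), y, Add(5, y))))
Pow(Add(X, Function('x')(Pow(Add(12, 9), -1))), 2) = Pow(Add(Rational(117, 85), Mul(Rational(1, 20), Pow(Add(12, 9), -1), Add(29, Mul(5, Pow(Add(12, 9), -1))))), 2) = Pow(Add(Rational(117, 85), Mul(Rational(1, 20), Pow(21, -1), Add(29, Mul(5, Pow(21, -1))))), 2) = Pow(Add(Rational(117, 85), Mul(Rational(1, 20), Rational(1, 21), Add(29, Mul(5, Rational(1, 21))))), 2) = Pow(Add(Rational(117, 85), Mul(Rational(1, 20), Rational(1, 21), Add(29, Rational(5, 21)))), 2) = Pow(Add(Rational(117, 85), Mul(Rational(1, 20), Rational(1, 21), Rational(614, 21))), 2) = Pow(Add(Rational(117, 85), Rational(307, 4410)), 2) = Pow(Rational(108413, 74970), 2) = Rational(11753378569, 5620500900)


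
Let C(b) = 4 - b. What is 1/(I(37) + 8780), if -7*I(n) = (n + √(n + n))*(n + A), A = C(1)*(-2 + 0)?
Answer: 60313/519655265 + 31*√74/519655265 ≈ 0.00011658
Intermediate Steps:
A = -6 (A = (4 - 1*1)*(-2 + 0) = (4 - 1)*(-2) = 3*(-2) = -6)
I(n) = -(-6 + n)*(n + √2*√n)/7 (I(n) = -(n + √(n + n))*(n - 6)/7 = -(n + √(2*n))*(-6 + n)/7 = -(n + √2*√n)*(-6 + n)/7 = -(-6 + n)*(n + √2*√n)/7)
1/(I(37) + 8780) = 1/((-⅐*37² + (6/7)*37 - √2*37^(3/2)/7 + 6*√2*√37/7) + 8780) = 1/((-⅐*1369 + 222/7 - √2*37*√37/7 + 6*√74/7) + 8780) = 1/((-1369/7 + 222/7 - 37*√74/7 + 6*√74/7) + 8780) = 1/((-1147/7 - 31*√74/7) + 8780) = 1/(60313/7 - 31*√74/7)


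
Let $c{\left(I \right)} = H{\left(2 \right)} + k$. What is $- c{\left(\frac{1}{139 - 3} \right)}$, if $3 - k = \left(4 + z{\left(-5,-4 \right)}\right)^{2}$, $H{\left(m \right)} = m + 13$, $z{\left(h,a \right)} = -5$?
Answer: $-17$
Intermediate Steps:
$H{\left(m \right)} = 13 + m$
$k = 2$ ($k = 3 - \left(4 - 5\right)^{2} = 3 - \left(-1\right)^{2} = 3 - 1 = 2$)
$c{\left(I \right)} = 17$ ($c{\left(I \right)} = \left(13 + 2\right) + 2 = 15 + 2 = 17$)
$- c{\left(\frac{1}{139 - 3} \right)} = \left(-1\right) 17 = -17$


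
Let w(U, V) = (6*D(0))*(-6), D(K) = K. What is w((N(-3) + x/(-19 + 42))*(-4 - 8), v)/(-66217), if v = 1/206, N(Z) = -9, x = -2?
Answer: 0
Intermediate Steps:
v = 1/206 ≈ 0.0048544
w(U, V) = 0 (w(U, V) = (6*0)*(-6) = 0*(-6) = 0)
w((N(-3) + x/(-19 + 42))*(-4 - 8), v)/(-66217) = 0/(-66217) = 0*(-1/66217) = 0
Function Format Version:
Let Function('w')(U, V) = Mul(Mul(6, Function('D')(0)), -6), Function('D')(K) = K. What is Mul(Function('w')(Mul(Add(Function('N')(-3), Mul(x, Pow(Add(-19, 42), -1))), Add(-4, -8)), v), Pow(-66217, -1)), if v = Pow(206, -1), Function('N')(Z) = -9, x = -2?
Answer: 0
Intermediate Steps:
v = Rational(1, 206) ≈ 0.0048544
Function('w')(U, V) = 0 (Function('w')(U, V) = Mul(Mul(6, 0), -6) = Mul(0, -6) = 0)
Mul(Function('w')(Mul(Add(Function('N')(-3), Mul(x, Pow(Add(-19, 42), -1))), Add(-4, -8)), v), Pow(-66217, -1)) = Mul(0, Pow(-66217, -1)) = Mul(0, Rational(-1, 66217)) = 0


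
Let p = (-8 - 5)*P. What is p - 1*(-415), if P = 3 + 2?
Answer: 350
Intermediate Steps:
P = 5
p = -65 (p = (-8 - 5)*5 = -13*5 = -65)
p - 1*(-415) = -65 - 1*(-415) = -65 + 415 = 350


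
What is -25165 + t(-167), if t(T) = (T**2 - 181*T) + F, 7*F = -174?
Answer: 230483/7 ≈ 32926.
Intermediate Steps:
F = -174/7 (F = (1/7)*(-174) = -174/7 ≈ -24.857)
t(T) = -174/7 + T**2 - 181*T (t(T) = (T**2 - 181*T) - 174/7 = -174/7 + T**2 - 181*T)
-25165 + t(-167) = -25165 + (-174/7 + (-167)**2 - 181*(-167)) = -25165 + (-174/7 + 27889 + 30227) = -25165 + 406638/7 = 230483/7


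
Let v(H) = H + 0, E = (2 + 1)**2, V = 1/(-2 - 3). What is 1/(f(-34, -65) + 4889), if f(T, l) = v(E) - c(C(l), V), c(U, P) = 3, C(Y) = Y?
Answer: 1/4895 ≈ 0.00020429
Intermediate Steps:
V = -1/5 (V = 1/(-5) = -1/5 ≈ -0.20000)
E = 9 (E = 3**2 = 9)
v(H) = H
f(T, l) = 6 (f(T, l) = 9 - 1*3 = 9 - 3 = 6)
1/(f(-34, -65) + 4889) = 1/(6 + 4889) = 1/4895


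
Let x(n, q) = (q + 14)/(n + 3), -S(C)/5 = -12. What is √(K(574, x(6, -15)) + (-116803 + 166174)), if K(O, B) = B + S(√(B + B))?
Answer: √444878/3 ≈ 222.33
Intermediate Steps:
S(C) = 60 (S(C) = -5*(-12) = 60)
x(n, q) = (14 + q)/(3 + n)
K(O, B) = 60 + B (K(O, B) = B + 60 = 60 + B)
√(K(574, x(6, -15)) + (-116803 + 166174)) = √((60 + (14 - 15)/(3 + 6)) + (-116803 + 166174)) = √((60 - 1/9) + 49371) = √((60 + (⅑)*(-1)) + 49371) = √((60 - ⅑) + 49371) = √(539/9 + 49371) = √(444878/9) = √444878/3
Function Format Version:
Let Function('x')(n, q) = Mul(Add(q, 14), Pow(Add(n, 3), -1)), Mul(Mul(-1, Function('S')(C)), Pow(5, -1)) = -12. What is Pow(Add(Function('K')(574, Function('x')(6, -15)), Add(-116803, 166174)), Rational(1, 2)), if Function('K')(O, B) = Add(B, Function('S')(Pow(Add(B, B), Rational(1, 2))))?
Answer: Mul(Rational(1, 3), Pow(444878, Rational(1, 2))) ≈ 222.33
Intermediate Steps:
Function('S')(C) = 60 (Function('S')(C) = Mul(-5, -12) = 60)
Function('x')(n, q) = Mul(Pow(Add(3, n), -1), Add(14, q)) (Function('x')(n, q) = Mul(Add(14, q), Pow(Add(3, n), -1)) = Mul(Pow(Add(3, n), -1), Add(14, q)))
Function('K')(O, B) = Add(60, B) (Function('K')(O, B) = Add(B, 60) = Add(60, B))
Pow(Add(Function('K')(574, Function('x')(6, -15)), Add(-116803, 166174)), Rational(1, 2)) = Pow(Add(Add(60, Mul(Pow(Add(3, 6), -1), Add(14, -15))), Add(-116803, 166174)), Rational(1, 2)) = Pow(Add(Add(60, Mul(Pow(9, -1), -1)), 49371), Rational(1, 2)) = Pow(Add(Add(60, Mul(Rational(1, 9), -1)), 49371), Rational(1, 2)) = Pow(Add(Add(60, Rational(-1, 9)), 49371), Rational(1, 2)) = Pow(Add(Rational(539, 9), 49371), Rational(1, 2)) = Pow(Rational(444878, 9), Rational(1, 2)) = Mul(Rational(1, 3), Pow(444878, Rational(1, 2)))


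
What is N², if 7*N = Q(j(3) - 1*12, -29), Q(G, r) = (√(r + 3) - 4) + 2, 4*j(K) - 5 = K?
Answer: (2 - I*√26)²/49 ≈ -0.44898 - 0.41625*I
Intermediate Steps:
j(K) = 5/4 + K/4
Q(G, r) = -2 + √(3 + r) (Q(G, r) = (√(3 + r) - 4) + 2 = (-4 + √(3 + r)) + 2 = -2 + √(3 + r))
N = -2/7 + I*√26/7 (N = (-2 + √(3 - 29))/7 = (-2 + √(-26))/7 = (-2 + I*√26)/7 = -2/7 + I*√26/7 ≈ -0.28571 + 0.72843*I)
N² = (-2/7 + I*√26/7)²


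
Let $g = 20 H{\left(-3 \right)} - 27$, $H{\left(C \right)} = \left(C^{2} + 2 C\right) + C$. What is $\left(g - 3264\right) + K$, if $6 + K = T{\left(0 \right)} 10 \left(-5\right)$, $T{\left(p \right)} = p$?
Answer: $-3297$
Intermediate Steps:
$H{\left(C \right)} = C^{2} + 3 C$
$K = -6$ ($K = -6 + 0 \cdot 10 \left(-5\right) = -6 + 0 \left(-5\right) = -6 + 0 = -6$)
$g = -27$ ($g = 20 \left(- 3 \left(3 - 3\right)\right) - 27 = 20 \left(\left(-3\right) 0\right) - 27 = 20 \cdot 0 - 27 = 0 - 27 = -27$)
$\left(g - 3264\right) + K = \left(-27 - 3264\right) - 6 = -3291 - 6 = -3297$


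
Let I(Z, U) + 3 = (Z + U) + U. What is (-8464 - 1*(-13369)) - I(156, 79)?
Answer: 4594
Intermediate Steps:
I(Z, U) = -3 + Z + 2*U (I(Z, U) = -3 + ((Z + U) + U) = -3 + ((U + Z) + U) = -3 + (Z + 2*U) = -3 + Z + 2*U)
(-8464 - 1*(-13369)) - I(156, 79) = (-8464 - 1*(-13369)) - (-3 + 156 + 2*79) = (-8464 + 13369) - (-3 + 156 + 158) = 4905 - 1*311 = 4905 - 311 = 4594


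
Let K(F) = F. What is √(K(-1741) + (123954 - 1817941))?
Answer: 4*I*√105983 ≈ 1302.2*I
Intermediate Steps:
√(K(-1741) + (123954 - 1817941)) = √(-1741 + (123954 - 1817941)) = √(-1741 - 1693987) = √(-1695728) = 4*I*√105983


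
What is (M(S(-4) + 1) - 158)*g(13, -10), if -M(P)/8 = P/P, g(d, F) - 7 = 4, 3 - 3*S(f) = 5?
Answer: -1826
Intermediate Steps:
S(f) = -⅔ (S(f) = 1 - ⅓*5 = 1 - 5/3 = -⅔)
g(d, F) = 11 (g(d, F) = 7 + 4 = 11)
M(P) = -8 (M(P) = -8*P/P = -8*1 = -8)
(M(S(-4) + 1) - 158)*g(13, -10) = (-8 - 158)*11 = -166*11 = -1826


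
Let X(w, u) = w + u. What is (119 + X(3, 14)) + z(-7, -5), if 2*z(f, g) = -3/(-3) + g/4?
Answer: 1087/8 ≈ 135.88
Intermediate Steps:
z(f, g) = 1/2 + g/8 (z(f, g) = (-3/(-3) + g/4)/2 = (-3*(-1/3) + g*(1/4))/2 = (1 + g/4)/2 = 1/2 + g/8)
X(w, u) = u + w
(119 + X(3, 14)) + z(-7, -5) = (119 + (14 + 3)) + (1/2 + (1/8)*(-5)) = (119 + 17) + (1/2 - 5/8) = 136 - 1/8 = 1087/8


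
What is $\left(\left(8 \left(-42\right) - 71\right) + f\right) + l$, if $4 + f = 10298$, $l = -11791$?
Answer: $-1904$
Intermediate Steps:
$f = 10294$ ($f = -4 + 10298 = 10294$)
$\left(\left(8 \left(-42\right) - 71\right) + f\right) + l = \left(\left(8 \left(-42\right) - 71\right) + 10294\right) - 11791 = \left(\left(-336 - 71\right) + 10294\right) - 11791 = \left(-407 + 10294\right) - 11791 = 9887 - 11791 = -1904$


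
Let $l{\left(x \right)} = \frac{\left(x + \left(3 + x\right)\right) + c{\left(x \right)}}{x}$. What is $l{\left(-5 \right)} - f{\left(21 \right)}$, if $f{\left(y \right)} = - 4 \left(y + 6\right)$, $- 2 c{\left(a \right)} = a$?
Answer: $\frac{1089}{10} \approx 108.9$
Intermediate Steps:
$c{\left(a \right)} = - \frac{a}{2}$
$l{\left(x \right)} = \frac{3 + \frac{3 x}{2}}{x}$ ($l{\left(x \right)} = \frac{\left(x + \left(3 + x\right)\right) - \frac{x}{2}}{x} = \frac{\left(3 + 2 x\right) - \frac{x}{2}}{x} = \frac{3 + \frac{3 x}{2}}{x}$)
$f{\left(y \right)} = -24 - 4 y$ ($f{\left(y \right)} = - 4 \left(6 + y\right) = -24 - 4 y$)
$l{\left(-5 \right)} - f{\left(21 \right)} = \left(\frac{3}{2} + \frac{3}{-5}\right) - \left(-24 - 84\right) = \left(\frac{3}{2} + 3 \left(- \frac{1}{5}\right)\right) - \left(-24 - 84\right) = \left(\frac{3}{2} - \frac{3}{5}\right) - -108 = \frac{9}{10} + 108 = \frac{1089}{10}$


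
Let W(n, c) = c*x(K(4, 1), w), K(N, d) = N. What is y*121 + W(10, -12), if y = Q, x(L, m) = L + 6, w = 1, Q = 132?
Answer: 15852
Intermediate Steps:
x(L, m) = 6 + L
y = 132
W(n, c) = 10*c (W(n, c) = c*(6 + 4) = c*10 = 10*c)
y*121 + W(10, -12) = 132*121 + 10*(-12) = 15972 - 120 = 15852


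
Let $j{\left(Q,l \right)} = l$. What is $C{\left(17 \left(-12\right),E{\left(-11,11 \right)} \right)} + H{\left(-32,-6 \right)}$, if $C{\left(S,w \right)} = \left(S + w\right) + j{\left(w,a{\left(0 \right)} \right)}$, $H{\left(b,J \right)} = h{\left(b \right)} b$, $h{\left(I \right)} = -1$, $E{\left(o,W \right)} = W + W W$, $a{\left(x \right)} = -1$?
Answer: $-41$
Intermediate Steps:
$E{\left(o,W \right)} = W + W^{2}$
$H{\left(b,J \right)} = - b$
$C{\left(S,w \right)} = -1 + S + w$ ($C{\left(S,w \right)} = \left(S + w\right) - 1 = -1 + S + w$)
$C{\left(17 \left(-12\right),E{\left(-11,11 \right)} \right)} + H{\left(-32,-6 \right)} = \left(-1 + 17 \left(-12\right) + 11 \left(1 + 11\right)\right) - -32 = \left(-1 - 204 + 11 \cdot 12\right) + 32 = \left(-1 - 204 + 132\right) + 32 = -73 + 32 = -41$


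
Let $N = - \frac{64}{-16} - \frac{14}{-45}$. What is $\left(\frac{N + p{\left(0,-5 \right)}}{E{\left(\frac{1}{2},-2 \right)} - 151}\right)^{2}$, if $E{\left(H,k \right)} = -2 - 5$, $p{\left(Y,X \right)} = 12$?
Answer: $\frac{134689}{12638025} \approx 0.010657$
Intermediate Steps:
$N = \frac{194}{45}$ ($N = \left(-64\right) \left(- \frac{1}{16}\right) - - \frac{14}{45} = 4 + \frac{14}{45} = \frac{194}{45} \approx 4.3111$)
$E{\left(H,k \right)} = -7$ ($E{\left(H,k \right)} = -2 - 5 = -7$)
$\left(\frac{N + p{\left(0,-5 \right)}}{E{\left(\frac{1}{2},-2 \right)} - 151}\right)^{2} = \left(\frac{\frac{194}{45} + 12}{-7 - 151}\right)^{2} = \left(\frac{734}{45 \left(-158\right)}\right)^{2} = \left(\frac{734}{45} \left(- \frac{1}{158}\right)\right)^{2} = \left(- \frac{367}{3555}\right)^{2} = \frac{134689}{12638025}$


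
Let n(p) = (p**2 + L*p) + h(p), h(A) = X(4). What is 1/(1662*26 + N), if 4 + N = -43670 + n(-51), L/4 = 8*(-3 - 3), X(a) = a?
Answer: 1/11935 ≈ 8.3787e-5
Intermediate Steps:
h(A) = 4
L = -192 (L = 4*(8*(-3 - 3)) = 4*(8*(-6)) = 4*(-48) = -192)
n(p) = 4 + p**2 - 192*p (n(p) = (p**2 - 192*p) + 4 = 4 + p**2 - 192*p)
N = -31277 (N = -4 + (-43670 + (4 + (-51)**2 - 192*(-51))) = -4 + (-43670 + (4 + 2601 + 9792)) = -4 + (-43670 + 12397) = -4 - 31273 = -31277)
1/(1662*26 + N) = 1/(1662*26 - 31277) = 1/(43212 - 31277) = 1/11935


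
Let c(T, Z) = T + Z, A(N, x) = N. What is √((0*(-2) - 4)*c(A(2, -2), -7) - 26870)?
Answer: 5*I*√1074 ≈ 163.86*I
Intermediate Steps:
√((0*(-2) - 4)*c(A(2, -2), -7) - 26870) = √((0*(-2) - 4)*(2 - 7) - 26870) = √((0 - 4)*(-5) - 26870) = √(-4*(-5) - 26870) = √(20 - 26870) = √(-26850) = 5*I*√1074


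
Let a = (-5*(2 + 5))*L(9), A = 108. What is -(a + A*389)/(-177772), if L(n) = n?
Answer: 41697/177772 ≈ 0.23455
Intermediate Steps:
a = -315 (a = -5*(2 + 5)*9 = -5*7*9 = -35*9 = -315)
-(a + A*389)/(-177772) = -(-315 + 108*389)/(-177772) = -(-315 + 42012)*(-1)/177772 = -41697*(-1)/177772 = -1*(-41697/177772) = 41697/177772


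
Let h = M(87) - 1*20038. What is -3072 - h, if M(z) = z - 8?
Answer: 16887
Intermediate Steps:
M(z) = -8 + z
h = -19959 (h = (-8 + 87) - 1*20038 = 79 - 20038 = -19959)
-3072 - h = -3072 - 1*(-19959) = -3072 + 19959 = 16887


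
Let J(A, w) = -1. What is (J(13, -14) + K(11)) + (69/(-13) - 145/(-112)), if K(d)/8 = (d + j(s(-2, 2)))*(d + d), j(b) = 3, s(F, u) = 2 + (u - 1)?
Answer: 3580285/1456 ≈ 2459.0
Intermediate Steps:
s(F, u) = 1 + u (s(F, u) = 2 + (-1 + u) = 1 + u)
K(d) = 16*d*(3 + d) (K(d) = 8*((d + 3)*(d + d)) = 8*((3 + d)*(2*d)) = 8*(2*d*(3 + d)) = 16*d*(3 + d))
(J(13, -14) + K(11)) + (69/(-13) - 145/(-112)) = (-1 + 16*11*(3 + 11)) + (69/(-13) - 145/(-112)) = (-1 + 16*11*14) + (69*(-1/13) - 145*(-1/112)) = (-1 + 2464) + (-69/13 + 145/112) = 2463 - 5843/1456 = 3580285/1456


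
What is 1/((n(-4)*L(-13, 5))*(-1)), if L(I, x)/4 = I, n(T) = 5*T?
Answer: -1/1040 ≈ -0.00096154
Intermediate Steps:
L(I, x) = 4*I
1/((n(-4)*L(-13, 5))*(-1)) = 1/(((5*(-4))*(4*(-13)))*(-1)) = 1/(-20*(-52)*(-1)) = 1/(1040*(-1)) = 1/(-1040) = -1/1040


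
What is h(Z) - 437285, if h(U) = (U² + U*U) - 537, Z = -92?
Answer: -420894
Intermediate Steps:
h(U) = -537 + 2*U² (h(U) = (U² + U²) - 537 = 2*U² - 537 = -537 + 2*U²)
h(Z) - 437285 = (-537 + 2*(-92)²) - 437285 = (-537 + 2*8464) - 437285 = (-537 + 16928) - 437285 = 16391 - 437285 = -420894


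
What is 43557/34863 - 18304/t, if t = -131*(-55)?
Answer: -9827399/7611755 ≈ -1.2911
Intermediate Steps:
t = 7205
43557/34863 - 18304/t = 43557/34863 - 18304/7205 = 43557*(1/34863) - 18304*1/7205 = 14519/11621 - 1664/655 = -9827399/7611755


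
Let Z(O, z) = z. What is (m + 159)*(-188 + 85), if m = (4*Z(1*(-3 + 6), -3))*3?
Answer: -12669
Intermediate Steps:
m = -36 (m = (4*(-3))*3 = -12*3 = -36)
(m + 159)*(-188 + 85) = (-36 + 159)*(-188 + 85) = 123*(-103) = -12669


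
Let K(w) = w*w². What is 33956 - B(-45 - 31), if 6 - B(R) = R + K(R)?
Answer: -405102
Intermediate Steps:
K(w) = w³
B(R) = 6 - R - R³ (B(R) = 6 - (R + R³) = 6 + (-R - R³) = 6 - R - R³)
33956 - B(-45 - 31) = 33956 - (6 - (-45 - 31) - (-45 - 31)³) = 33956 - (6 - 1*(-76) - 1*(-76)³) = 33956 - (6 + 76 - 1*(-438976)) = 33956 - (6 + 76 + 438976) = 33956 - 1*439058 = 33956 - 439058 = -405102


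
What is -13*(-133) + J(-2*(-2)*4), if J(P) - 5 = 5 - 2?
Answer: 1737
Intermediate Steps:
J(P) = 8 (J(P) = 5 + (5 - 2) = 5 + 3 = 8)
-13*(-133) + J(-2*(-2)*4) = -13*(-133) + 8 = 1729 + 8 = 1737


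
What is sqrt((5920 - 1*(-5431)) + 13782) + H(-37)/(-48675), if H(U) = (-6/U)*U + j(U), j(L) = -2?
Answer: 8/48675 + sqrt(25133) ≈ 158.53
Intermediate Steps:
H(U) = -8 (H(U) = (-6/U)*U - 2 = -6 - 2 = -8)
sqrt((5920 - 1*(-5431)) + 13782) + H(-37)/(-48675) = sqrt((5920 - 1*(-5431)) + 13782) - 8/(-48675) = sqrt((5920 + 5431) + 13782) - 8*(-1/48675) = sqrt(11351 + 13782) + 8/48675 = sqrt(25133) + 8/48675 = 8/48675 + sqrt(25133)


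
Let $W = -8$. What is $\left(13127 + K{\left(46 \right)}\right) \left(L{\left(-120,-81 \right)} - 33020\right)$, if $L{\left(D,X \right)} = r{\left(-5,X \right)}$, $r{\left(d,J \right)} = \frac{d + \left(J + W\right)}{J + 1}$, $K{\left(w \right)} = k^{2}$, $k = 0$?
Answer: $- \frac{17337524631}{40} \approx -4.3344 \cdot 10^{8}$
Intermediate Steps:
$K{\left(w \right)} = 0$ ($K{\left(w \right)} = 0^{2} = 0$)
$r{\left(d,J \right)} = \frac{-8 + J + d}{1 + J}$ ($r{\left(d,J \right)} = \frac{d + \left(J - 8\right)}{J + 1} = \frac{d + \left(-8 + J\right)}{1 + J} = \frac{-8 + J + d}{1 + J}$)
$L{\left(D,X \right)} = \frac{-13 + X}{1 + X}$ ($L{\left(D,X \right)} = \frac{-8 + X - 5}{1 + X} = \frac{-13 + X}{1 + X}$)
$\left(13127 + K{\left(46 \right)}\right) \left(L{\left(-120,-81 \right)} - 33020\right) = \left(13127 + 0\right) \left(\frac{-13 - 81}{1 - 81} - 33020\right) = 13127 \left(\frac{1}{-80} \left(-94\right) - 33020\right) = 13127 \left(\left(- \frac{1}{80}\right) \left(-94\right) - 33020\right) = 13127 \left(\frac{47}{40} - 33020\right) = 13127 \left(- \frac{1320753}{40}\right) = - \frac{17337524631}{40}$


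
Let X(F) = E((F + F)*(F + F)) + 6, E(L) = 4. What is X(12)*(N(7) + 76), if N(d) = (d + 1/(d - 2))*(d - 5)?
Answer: 904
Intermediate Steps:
X(F) = 10 (X(F) = 4 + 6 = 10)
N(d) = (-5 + d)*(d + 1/(-2 + d)) (N(d) = (d + 1/(-2 + d))*(-5 + d) = (-5 + d)*(d + 1/(-2 + d)))
X(12)*(N(7) + 76) = 10*((-5 + 7**3 - 7*7**2 + 11*7)/(-2 + 7) + 76) = 10*((-5 + 343 - 7*49 + 77)/5 + 76) = 10*((-5 + 343 - 343 + 77)/5 + 76) = 10*((1/5)*72 + 76) = 10*(72/5 + 76) = 10*(452/5) = 904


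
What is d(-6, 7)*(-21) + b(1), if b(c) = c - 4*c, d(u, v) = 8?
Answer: -171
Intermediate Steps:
b(c) = -3*c
d(-6, 7)*(-21) + b(1) = 8*(-21) - 3*1 = -168 - 3 = -171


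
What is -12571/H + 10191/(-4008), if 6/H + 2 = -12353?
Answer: 103750212749/4008 ≈ 2.5886e+7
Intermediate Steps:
H = -6/12355 (H = 6/(-2 - 12353) = 6/(-12355) = 6*(-1/12355) = -6/12355 ≈ -0.00048563)
-12571/H + 10191/(-4008) = -12571/(-6/12355) + 10191/(-4008) = -12571*(-12355/6) + 10191*(-1/4008) = 155314705/6 - 3397/1336 = 103750212749/4008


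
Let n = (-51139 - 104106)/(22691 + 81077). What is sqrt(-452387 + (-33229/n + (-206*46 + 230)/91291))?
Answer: I*sqrt(86404768362021861640724485)/14172471295 ≈ 655.88*I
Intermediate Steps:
n = -155245/103768 ≈ -1.4961
sqrt(-452387 + (-33229/n + (-206*46 + 230)/91291)) = sqrt(-452387 + (-33229/(-155245/103768) + (-206*46 + 230)/91291)) = sqrt(-452387 + (-33229*(-103768/155245) + (-9476 + 230)*(1/91291))) = sqrt(-452387 + (3448106872/155245 - 9246*1/91291)) = sqrt(-452387 + (3448106872/155245 - 9246/91291)) = sqrt(-452387 + 314779689056482/14172471295) = sqrt(-6096662082674683/14172471295) = I*sqrt(86404768362021861640724485)/14172471295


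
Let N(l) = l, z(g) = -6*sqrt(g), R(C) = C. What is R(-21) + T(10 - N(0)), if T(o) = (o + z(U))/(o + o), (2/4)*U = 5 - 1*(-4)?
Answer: -41/2 - 9*sqrt(2)/10 ≈ -21.773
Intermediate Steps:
U = 18 (U = 2*(5 - 1*(-4)) = 2*(5 + 4) = 2*9 = 18)
T(o) = (o - 18*sqrt(2))/(2*o) (T(o) = (o - 18*sqrt(2))/(o + o) = (o - 18*sqrt(2))/((2*o)) = (o - 18*sqrt(2))*(1/(2*o)) = (o - 18*sqrt(2))/(2*o))
R(-21) + T(10 - N(0)) = -21 + ((10 - 1*0) - 18*sqrt(2))/(2*(10 - 1*0)) = -21 + ((10 + 0) - 18*sqrt(2))/(2*(10 + 0)) = -21 + (1/2)*(10 - 18*sqrt(2))/10 = -21 + (1/2)*(1/10)*(10 - 18*sqrt(2)) = -21 + (1/2 - 9*sqrt(2)/10) = -41/2 - 9*sqrt(2)/10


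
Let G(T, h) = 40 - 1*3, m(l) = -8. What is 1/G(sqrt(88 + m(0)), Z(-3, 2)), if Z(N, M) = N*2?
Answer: 1/37 ≈ 0.027027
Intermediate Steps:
Z(N, M) = 2*N
G(T, h) = 37 (G(T, h) = 40 - 3 = 37)
1/G(sqrt(88 + m(0)), Z(-3, 2)) = 1/37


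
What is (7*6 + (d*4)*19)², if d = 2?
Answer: 37636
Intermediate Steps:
(7*6 + (d*4)*19)² = (7*6 + (2*4)*19)² = (42 + 8*19)² = (42 + 152)² = 194² = 37636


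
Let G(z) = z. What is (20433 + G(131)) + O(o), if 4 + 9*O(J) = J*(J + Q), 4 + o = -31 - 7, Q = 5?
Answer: 186626/9 ≈ 20736.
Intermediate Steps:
o = -42 (o = -4 + (-31 - 7) = -4 - 38 = -42)
O(J) = -4/9 + J*(5 + J)/9 (O(J) = -4/9 + (J*(J + 5))/9 = -4/9 + (J*(5 + J))/9 = -4/9 + J*(5 + J)/9)
(20433 + G(131)) + O(o) = (20433 + 131) + (-4/9 + (⅑)*(-42)² + (5/9)*(-42)) = 20564 + (-4/9 + (⅑)*1764 - 70/3) = 20564 + (-4/9 + 196 - 70/3) = 20564 + 1550/9 = 186626/9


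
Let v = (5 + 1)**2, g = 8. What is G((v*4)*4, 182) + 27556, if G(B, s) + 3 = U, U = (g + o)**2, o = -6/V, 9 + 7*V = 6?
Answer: 28037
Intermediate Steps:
V = -3/7 (V = -9/7 + (1/7)*6 = -9/7 + 6/7 = -3/7 ≈ -0.42857)
o = 14 (o = -6/(-3/7) = -6*(-7/3) = 14)
v = 36 (v = 6**2 = 36)
U = 484 (U = (8 + 14)**2 = 22**2 = 484)
G(B, s) = 481 (G(B, s) = -3 + 484 = 481)
G((v*4)*4, 182) + 27556 = 481 + 27556 = 28037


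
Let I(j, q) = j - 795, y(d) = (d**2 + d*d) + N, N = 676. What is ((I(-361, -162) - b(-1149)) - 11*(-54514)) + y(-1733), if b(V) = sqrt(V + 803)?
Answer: 6605752 - I*sqrt(346) ≈ 6.6058e+6 - 18.601*I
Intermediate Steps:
y(d) = 676 + 2*d**2 (y(d) = (d**2 + d*d) + 676 = (d**2 + d**2) + 676 = 2*d**2 + 676 = 676 + 2*d**2)
b(V) = sqrt(803 + V)
I(j, q) = -795 + j
((I(-361, -162) - b(-1149)) - 11*(-54514)) + y(-1733) = (((-795 - 361) - sqrt(803 - 1149)) - 11*(-54514)) + (676 + 2*(-1733)**2) = ((-1156 - sqrt(-346)) + 599654) + (676 + 2*3003289) = ((-1156 - I*sqrt(346)) + 599654) + (676 + 6006578) = ((-1156 - I*sqrt(346)) + 599654) + 6007254 = (598498 - I*sqrt(346)) + 6007254 = 6605752 - I*sqrt(346)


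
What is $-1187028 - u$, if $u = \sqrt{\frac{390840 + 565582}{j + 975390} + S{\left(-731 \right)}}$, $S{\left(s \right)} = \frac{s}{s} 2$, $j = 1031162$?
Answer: $-1187028 - \frac{\sqrt{1726387177}}{26402} \approx -1.187 \cdot 10^{6}$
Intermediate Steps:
$S{\left(s \right)} = 2$ ($S{\left(s \right)} = 1 \cdot 2 = 2$)
$u = \frac{\sqrt{1726387177}}{26402}$ ($u = \sqrt{\frac{390840 + 565582}{1031162 + 975390} + 2} = \sqrt{\frac{956422}{2006552} + 2} = \sqrt{956422 \cdot \frac{1}{2006552} + 2} = \sqrt{\frac{25169}{52804} + 2} = \sqrt{\frac{130777}{52804}} = \frac{\sqrt{1726387177}}{26402} \approx 1.5737$)
$-1187028 - u = -1187028 - \frac{\sqrt{1726387177}}{26402}$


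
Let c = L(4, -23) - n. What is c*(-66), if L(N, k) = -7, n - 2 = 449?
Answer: 30228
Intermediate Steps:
n = 451 (n = 2 + 449 = 451)
c = -458 (c = -7 - 1*451 = -7 - 451 = -458)
c*(-66) = -458*(-66) = 30228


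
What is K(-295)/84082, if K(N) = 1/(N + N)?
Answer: -1/49608380 ≈ -2.0158e-8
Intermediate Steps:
K(N) = 1/(2*N)
K(-295)/84082 = ((1/2)/(-295))/84082 = ((1/2)*(-1/295))*(1/84082) = -1/590*1/84082 = -1/49608380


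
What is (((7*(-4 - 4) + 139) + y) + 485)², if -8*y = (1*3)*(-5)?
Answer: 20784481/64 ≈ 3.2476e+5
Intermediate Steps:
y = 15/8 (y = -1*3*(-5)/8 = -3*(-5)/8 = -⅛*(-15) = 15/8 ≈ 1.8750)
(((7*(-4 - 4) + 139) + y) + 485)² = (((7*(-4 - 4) + 139) + 15/8) + 485)² = (((7*(-8) + 139) + 15/8) + 485)² = (((-56 + 139) + 15/8) + 485)² = ((83 + 15/8) + 485)² = (679/8 + 485)² = (4559/8)² = 20784481/64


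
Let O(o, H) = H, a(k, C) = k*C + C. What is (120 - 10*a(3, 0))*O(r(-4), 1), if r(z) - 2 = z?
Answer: 120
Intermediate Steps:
a(k, C) = C + C*k (a(k, C) = C*k + C = C + C*k)
r(z) = 2 + z
(120 - 10*a(3, 0))*O(r(-4), 1) = (120 - 0*(1 + 3))*1 = (120 - 0*4)*1 = (120 - 10*0)*1 = (120 + 0)*1 = 120*1 = 120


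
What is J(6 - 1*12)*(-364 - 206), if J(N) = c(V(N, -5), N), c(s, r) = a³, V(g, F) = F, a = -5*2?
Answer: 570000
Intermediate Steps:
a = -10
c(s, r) = -1000 (c(s, r) = (-10)³ = -1000)
J(N) = -1000
J(6 - 1*12)*(-364 - 206) = -1000*(-364 - 206) = -1000*(-570) = 570000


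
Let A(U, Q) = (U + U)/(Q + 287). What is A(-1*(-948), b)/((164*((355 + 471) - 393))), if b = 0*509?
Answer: 474/5095111 ≈ 9.3030e-5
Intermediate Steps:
b = 0
A(U, Q) = 2*U/(287 + Q) (A(U, Q) = (2*U)/(287 + Q) = 2*U/(287 + Q))
A(-1*(-948), b)/((164*((355 + 471) - 393))) = (2*(-1*(-948))/(287 + 0))/((164*((355 + 471) - 393))) = (2*948/287)/((164*(826 - 393))) = (2*948*(1/287))/((164*433)) = (1896/287)/71012 = (1896/287)*(1/71012) = 474/5095111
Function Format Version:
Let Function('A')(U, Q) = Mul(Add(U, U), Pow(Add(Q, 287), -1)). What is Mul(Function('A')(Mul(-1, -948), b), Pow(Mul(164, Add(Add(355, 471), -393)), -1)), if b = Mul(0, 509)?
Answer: Rational(474, 5095111) ≈ 9.3030e-5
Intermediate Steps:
b = 0
Function('A')(U, Q) = Mul(2, U, Pow(Add(287, Q), -1)) (Function('A')(U, Q) = Mul(Mul(2, U), Pow(Add(287, Q), -1)) = Mul(2, U, Pow(Add(287, Q), -1)))
Mul(Function('A')(Mul(-1, -948), b), Pow(Mul(164, Add(Add(355, 471), -393)), -1)) = Mul(Mul(2, Mul(-1, -948), Pow(Add(287, 0), -1)), Pow(Mul(164, Add(Add(355, 471), -393)), -1)) = Mul(Mul(2, 948, Pow(287, -1)), Pow(Mul(164, Add(826, -393)), -1)) = Mul(Mul(2, 948, Rational(1, 287)), Pow(Mul(164, 433), -1)) = Mul(Rational(1896, 287), Pow(71012, -1)) = Mul(Rational(1896, 287), Rational(1, 71012)) = Rational(474, 5095111)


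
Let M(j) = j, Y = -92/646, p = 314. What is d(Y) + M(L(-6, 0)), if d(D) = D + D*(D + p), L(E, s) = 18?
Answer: -2800232/104329 ≈ -26.840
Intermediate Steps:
Y = -46/323 (Y = -92*1/646 = -46/323 ≈ -0.14241)
d(D) = D + D*(314 + D) (d(D) = D + D*(D + 314) = D + D*(314 + D))
d(Y) + M(L(-6, 0)) = -46*(315 - 46/323)/323 + 18 = -46/323*101699/323 + 18 = -4678154/104329 + 18 = -2800232/104329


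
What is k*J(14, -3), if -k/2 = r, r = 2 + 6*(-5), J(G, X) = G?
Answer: 784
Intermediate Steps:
r = -28 (r = 2 - 30 = -28)
k = 56 (k = -2*(-28) = 56)
k*J(14, -3) = 56*14 = 784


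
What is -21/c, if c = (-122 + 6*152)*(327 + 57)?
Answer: -7/101120 ≈ -6.9225e-5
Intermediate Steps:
c = 303360 (c = (-122 + 912)*384 = 790*384 = 303360)
-21/c = -21/303360 = -21*1/303360 = -7/101120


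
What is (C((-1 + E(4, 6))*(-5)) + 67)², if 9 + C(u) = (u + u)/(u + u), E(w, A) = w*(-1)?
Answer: 3481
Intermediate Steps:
E(w, A) = -w
C(u) = -8 (C(u) = -9 + (u + u)/(u + u) = -9 + (2*u)/((2*u)) = -9 + (2*u)*(1/(2*u)) = -9 + 1 = -8)
(C((-1 + E(4, 6))*(-5)) + 67)² = (-8 + 67)² = 59² = 3481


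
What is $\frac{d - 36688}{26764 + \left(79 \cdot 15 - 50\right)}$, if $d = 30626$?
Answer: $- \frac{6062}{27899} \approx -0.21728$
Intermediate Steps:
$\frac{d - 36688}{26764 + \left(79 \cdot 15 - 50\right)} = \frac{30626 - 36688}{26764 + \left(79 \cdot 15 - 50\right)} = - \frac{6062}{26764 + \left(1185 - 50\right)} = - \frac{6062}{26764 + 1135} = - \frac{6062}{27899}$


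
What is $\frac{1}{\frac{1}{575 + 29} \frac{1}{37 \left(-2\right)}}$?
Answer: $-44696$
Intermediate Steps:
$\frac{1}{\frac{1}{575 + 29} \frac{1}{37 \left(-2\right)}} = \frac{1}{\frac{1}{604} \frac{1}{-74}} = \frac{1}{\frac{1}{604} \left(- \frac{1}{74}\right)} = \frac{1}{- \frac{1}{44696}} = -44696$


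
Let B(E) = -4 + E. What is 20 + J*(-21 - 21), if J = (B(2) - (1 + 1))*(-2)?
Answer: -316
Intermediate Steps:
J = 8 (J = ((-4 + 2) - (1 + 1))*(-2) = (-2 - 1*2)*(-2) = (-2 - 2)*(-2) = -4*(-2) = 8)
20 + J*(-21 - 21) = 20 + 8*(-21 - 21) = 20 + 8*(-42) = 20 - 336 = -316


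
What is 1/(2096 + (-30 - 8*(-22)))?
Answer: 1/2242 ≈ 0.00044603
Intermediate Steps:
1/(2096 + (-30 - 8*(-22))) = 1/(2096 + (-30 + 176)) = 1/(2096 + 146) = 1/2242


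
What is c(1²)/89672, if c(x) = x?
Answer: 1/89672 ≈ 1.1152e-5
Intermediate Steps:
c(1²)/89672 = 1²/89672 = 1*(1/89672) = 1/89672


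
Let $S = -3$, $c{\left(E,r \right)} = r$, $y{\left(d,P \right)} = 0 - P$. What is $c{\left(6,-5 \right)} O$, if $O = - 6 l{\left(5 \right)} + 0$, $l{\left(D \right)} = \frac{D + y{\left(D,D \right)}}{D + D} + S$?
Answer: $-90$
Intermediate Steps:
$y{\left(d,P \right)} = - P$
$l{\left(D \right)} = -3$ ($l{\left(D \right)} = \frac{D - D}{D + D} - 3 = \frac{0}{2 D} - 3 = 0 \frac{1}{2 D} - 3 = 0 - 3 = -3$)
$O = 18$ ($O = \left(-6\right) \left(-3\right) + 0 = 18 + 0 = 18$)
$c{\left(6,-5 \right)} O = \left(-5\right) 18 = -90$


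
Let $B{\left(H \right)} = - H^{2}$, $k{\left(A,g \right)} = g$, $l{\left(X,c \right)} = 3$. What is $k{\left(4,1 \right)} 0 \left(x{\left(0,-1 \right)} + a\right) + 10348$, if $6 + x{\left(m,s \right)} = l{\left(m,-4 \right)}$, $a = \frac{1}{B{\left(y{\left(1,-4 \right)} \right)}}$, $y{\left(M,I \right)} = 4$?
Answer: $10348$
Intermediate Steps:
$a = - \frac{1}{16}$ ($a = \frac{1}{\left(-1\right) 4^{2}} = \frac{1}{\left(-1\right) 16} = \frac{1}{-16} = - \frac{1}{16} \approx -0.0625$)
$x{\left(m,s \right)} = -3$ ($x{\left(m,s \right)} = -6 + 3 = -3$)
$k{\left(4,1 \right)} 0 \left(x{\left(0,-1 \right)} + a\right) + 10348 = 1 \cdot 0 \left(-3 - \frac{1}{16}\right) + 10348 = 1 \cdot 0 \left(- \frac{49}{16}\right) + 10348 = 1 \cdot 0 + 10348 = 0 + 10348 = 10348$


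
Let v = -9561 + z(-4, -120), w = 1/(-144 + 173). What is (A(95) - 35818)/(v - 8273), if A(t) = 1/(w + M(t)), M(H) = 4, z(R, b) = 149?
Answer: 4190677/2069145 ≈ 2.0253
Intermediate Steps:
w = 1/29 ≈ 0.034483
A(t) = 29/117 (A(t) = 1/(1/29 + 4) = 1/(117/29) = 29/117)
v = -9412 (v = -9561 + 149 = -9412)
(A(95) - 35818)/(v - 8273) = (29/117 - 35818)/(-9412 - 8273) = -4190677/117/(-17685) = -4190677/117*(-1/17685) = 4190677/2069145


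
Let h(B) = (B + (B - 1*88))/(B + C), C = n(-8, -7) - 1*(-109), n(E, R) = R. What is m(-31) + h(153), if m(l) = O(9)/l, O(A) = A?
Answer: 4463/7905 ≈ 0.56458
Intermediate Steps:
m(l) = 9/l
C = 102 (C = -7 - 1*(-109) = -7 + 109 = 102)
h(B) = (-88 + 2*B)/(102 + B) (h(B) = (B + (B - 1*88))/(B + 102) = (B + (B - 88))/(102 + B) = (B + (-88 + B))/(102 + B) = (-88 + 2*B)/(102 + B))
m(-31) + h(153) = 9/(-31) + 2*(-44 + 153)/(102 + 153) = 9*(-1/31) + 2*109/255 = -9/31 + 2*(1/255)*109 = -9/31 + 218/255 = 4463/7905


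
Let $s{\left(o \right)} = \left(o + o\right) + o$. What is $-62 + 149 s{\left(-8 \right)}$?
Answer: $-3638$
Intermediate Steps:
$s{\left(o \right)} = 3 o$ ($s{\left(o \right)} = 2 o + o = 3 o$)
$-62 + 149 s{\left(-8 \right)} = -62 + 149 \cdot 3 \left(-8\right) = -62 + 149 \left(-24\right) = -62 - 3576 = -3638$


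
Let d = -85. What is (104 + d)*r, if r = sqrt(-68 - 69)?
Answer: 19*I*sqrt(137) ≈ 222.39*I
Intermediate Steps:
r = I*sqrt(137) (r = sqrt(-137) = I*sqrt(137) ≈ 11.705*I)
(104 + d)*r = (104 - 85)*(I*sqrt(137)) = 19*(I*sqrt(137)) = 19*I*sqrt(137)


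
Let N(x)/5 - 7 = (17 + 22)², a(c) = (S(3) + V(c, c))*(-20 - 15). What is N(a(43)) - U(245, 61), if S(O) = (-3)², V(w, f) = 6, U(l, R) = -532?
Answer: 8172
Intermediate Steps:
S(O) = 9
a(c) = -525 (a(c) = (9 + 6)*(-20 - 15) = 15*(-35) = -525)
N(x) = 7640 (N(x) = 35 + 5*(17 + 22)² = 35 + 5*39² = 35 + 5*1521 = 35 + 7605 = 7640)
N(a(43)) - U(245, 61) = 7640 - 1*(-532) = 7640 + 532 = 8172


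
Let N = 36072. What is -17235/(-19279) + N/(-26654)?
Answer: -118025199/256931233 ≈ -0.45936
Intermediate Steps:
-17235/(-19279) + N/(-26654) = -17235/(-19279) + 36072/(-26654) = -17235*(-1/19279) + 36072*(-1/26654) = 17235/19279 - 18036/13327 = -118025199/256931233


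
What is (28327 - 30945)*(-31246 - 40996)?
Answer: 189129556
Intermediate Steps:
(28327 - 30945)*(-31246 - 40996) = -2618*(-72242) = 189129556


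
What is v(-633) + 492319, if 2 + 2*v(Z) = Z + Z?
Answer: 491685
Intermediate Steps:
v(Z) = -1 + Z (v(Z) = -1 + (Z + Z)/2 = -1 + (2*Z)/2 = -1 + Z)
v(-633) + 492319 = (-1 - 633) + 492319 = -634 + 492319 = 491685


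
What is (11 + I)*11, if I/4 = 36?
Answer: 1705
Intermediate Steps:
I = 144 (I = 4*36 = 144)
(11 + I)*11 = (11 + 144)*11 = 155*11 = 1705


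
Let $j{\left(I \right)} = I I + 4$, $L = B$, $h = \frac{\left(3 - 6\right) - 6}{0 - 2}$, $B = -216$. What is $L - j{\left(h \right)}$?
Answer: $- \frac{961}{4} \approx -240.25$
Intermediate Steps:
$h = \frac{9}{2}$ ($h = \frac{\left(3 - 6\right) - 6}{-2} = \left(-3 - 6\right) \left(- \frac{1}{2}\right) = \left(-9\right) \left(- \frac{1}{2}\right) = \frac{9}{2} \approx 4.5$)
$L = -216$
$j{\left(I \right)} = 4 + I^{2}$ ($j{\left(I \right)} = I^{2} + 4 = 4 + I^{2}$)
$L - j{\left(h \right)} = -216 - \left(4 + \left(\frac{9}{2}\right)^{2}\right) = -216 - \left(4 + \frac{81}{4}\right) = -216 - \frac{97}{4} = - \frac{961}{4}$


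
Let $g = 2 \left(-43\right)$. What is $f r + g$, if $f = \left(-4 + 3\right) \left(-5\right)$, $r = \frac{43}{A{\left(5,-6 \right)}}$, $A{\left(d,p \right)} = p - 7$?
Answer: $- \frac{1333}{13} \approx -102.54$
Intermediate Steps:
$A{\left(d,p \right)} = -7 + p$
$g = -86$
$r = - \frac{43}{13}$ ($r = \frac{43}{-7 - 6} = \frac{43}{-13} = 43 \left(- \frac{1}{13}\right) = - \frac{43}{13} \approx -3.3077$)
$f = 5$ ($f = \left(-1\right) \left(-5\right) = 5$)
$f r + g = 5 \left(- \frac{43}{13}\right) - 86 = - \frac{215}{13} - 86 = - \frac{1333}{13}$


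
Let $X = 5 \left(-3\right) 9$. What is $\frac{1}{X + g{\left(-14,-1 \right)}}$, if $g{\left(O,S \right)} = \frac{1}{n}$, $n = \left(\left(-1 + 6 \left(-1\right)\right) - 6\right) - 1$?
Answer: $- \frac{14}{1891} \approx -0.0074035$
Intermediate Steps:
$X = -135$ ($X = \left(-15\right) 9 = -135$)
$n = -14$ ($n = \left(\left(-1 - 6\right) - 6\right) - 1 = \left(-7 - 6\right) - 1 = -13 - 1 = -14$)
$g{\left(O,S \right)} = - \frac{1}{14}$ ($g{\left(O,S \right)} = \frac{1}{-14} = - \frac{1}{14}$)
$\frac{1}{X + g{\left(-14,-1 \right)}} = \frac{1}{-135 - \frac{1}{14}} = \frac{1}{- \frac{1891}{14}} = - \frac{14}{1891}$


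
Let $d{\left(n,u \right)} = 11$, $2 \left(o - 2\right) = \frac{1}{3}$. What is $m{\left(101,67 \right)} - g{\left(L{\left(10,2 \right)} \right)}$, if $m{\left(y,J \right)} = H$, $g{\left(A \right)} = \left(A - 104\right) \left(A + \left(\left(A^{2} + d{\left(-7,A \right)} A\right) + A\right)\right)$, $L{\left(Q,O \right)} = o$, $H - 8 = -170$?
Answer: $\frac{687821}{216} \approx 3184.4$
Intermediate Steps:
$o = \frac{13}{6}$ ($o = 2 + \frac{1}{2 \cdot 3} = 2 + \frac{1}{2} \cdot \frac{1}{3} = 2 + \frac{1}{6} = \frac{13}{6} \approx 2.1667$)
$H = -162$ ($H = 8 - 170 = -162$)
$L{\left(Q,O \right)} = \frac{13}{6}$
$g{\left(A \right)} = \left(-104 + A\right) \left(A^{2} + 13 A\right)$ ($g{\left(A \right)} = \left(A - 104\right) \left(A + \left(\left(A^{2} + 11 A\right) + A\right)\right) = \left(-104 + A\right) \left(A + \left(A^{2} + 12 A\right)\right) = \left(-104 + A\right) \left(A^{2} + 13 A\right)$)
$m{\left(y,J \right)} = -162$
$m{\left(101,67 \right)} - g{\left(L{\left(10,2 \right)} \right)} = -162 - \frac{13 \left(-1352 + \left(\frac{13}{6}\right)^{2} - \frac{1183}{6}\right)}{6} = -162 - \frac{13 \left(-1352 + \frac{169}{36} - \frac{1183}{6}\right)}{6} = -162 - \frac{13}{6} \left(- \frac{55601}{36}\right) = -162 - - \frac{722813}{216} = -162 + \frac{722813}{216} = \frac{687821}{216}$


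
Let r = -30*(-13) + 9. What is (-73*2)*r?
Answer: -58254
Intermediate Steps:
r = 399 (r = 390 + 9 = 399)
(-73*2)*r = -73*2*399 = -146*399 = -58254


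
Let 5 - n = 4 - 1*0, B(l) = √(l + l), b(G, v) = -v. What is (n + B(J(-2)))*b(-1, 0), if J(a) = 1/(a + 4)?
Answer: 0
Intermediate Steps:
J(a) = 1/(4 + a)
B(l) = √2*√l (B(l) = √(2*l) = √2*√l)
n = 1 (n = 5 - (4 - 1*0) = 5 - (4 + 0) = 5 - 1*4 = 5 - 4 = 1)
(n + B(J(-2)))*b(-1, 0) = (1 + √2*√(1/(4 - 2)))*(-1*0) = (1 + √2*√(1/2))*0 = (1 + √2*√(½))*0 = (1 + √2*(√2/2))*0 = (1 + 1)*0 = 2*0 = 0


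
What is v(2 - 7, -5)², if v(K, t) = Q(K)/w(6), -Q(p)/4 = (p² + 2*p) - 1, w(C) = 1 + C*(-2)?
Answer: 3136/121 ≈ 25.917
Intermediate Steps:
w(C) = 1 - 2*C
Q(p) = 4 - 8*p - 4*p² (Q(p) = -4*((p² + 2*p) - 1) = -4*(-1 + p² + 2*p) = 4 - 8*p - 4*p²)
v(K, t) = -4/11 + 4*K²/11 + 8*K/11 (v(K, t) = (4 - 8*K - 4*K²)/(1 - 2*6) = (4 - 8*K - 4*K²)/(1 - 12) = (4 - 8*K - 4*K²)/(-11) = (4 - 8*K - 4*K²)*(-1/11) = -4/11 + 4*K²/11 + 8*K/11)
v(2 - 7, -5)² = (-4/11 + 4*(2 - 7)²/11 + 8*(2 - 7)/11)² = (-4/11 + (4/11)*(-5)² + (8/11)*(-5))² = (-4/11 + (4/11)*25 - 40/11)² = (-4/11 + 100/11 - 40/11)² = (56/11)² = 3136/121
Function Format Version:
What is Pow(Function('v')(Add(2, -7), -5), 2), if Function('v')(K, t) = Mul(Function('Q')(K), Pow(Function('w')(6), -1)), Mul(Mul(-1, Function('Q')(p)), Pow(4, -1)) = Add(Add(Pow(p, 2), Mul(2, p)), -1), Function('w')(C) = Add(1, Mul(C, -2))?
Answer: Rational(3136, 121) ≈ 25.917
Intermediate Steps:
Function('w')(C) = Add(1, Mul(-2, C))
Function('Q')(p) = Add(4, Mul(-8, p), Mul(-4, Pow(p, 2))) (Function('Q')(p) = Mul(-4, Add(Add(Pow(p, 2), Mul(2, p)), -1)) = Mul(-4, Add(-1, Pow(p, 2), Mul(2, p))) = Add(4, Mul(-8, p), Mul(-4, Pow(p, 2))))
Function('v')(K, t) = Add(Rational(-4, 11), Mul(Rational(4, 11), Pow(K, 2)), Mul(Rational(8, 11), K)) (Function('v')(K, t) = Mul(Add(4, Mul(-8, K), Mul(-4, Pow(K, 2))), Pow(Add(1, Mul(-2, 6)), -1)) = Mul(Add(4, Mul(-8, K), Mul(-4, Pow(K, 2))), Pow(Add(1, -12), -1)) = Mul(Add(4, Mul(-8, K), Mul(-4, Pow(K, 2))), Pow(-11, -1)) = Mul(Add(4, Mul(-8, K), Mul(-4, Pow(K, 2))), Rational(-1, 11)) = Add(Rational(-4, 11), Mul(Rational(4, 11), Pow(K, 2)), Mul(Rational(8, 11), K)))
Pow(Function('v')(Add(2, -7), -5), 2) = Pow(Add(Rational(-4, 11), Mul(Rational(4, 11), Pow(Add(2, -7), 2)), Mul(Rational(8, 11), Add(2, -7))), 2) = Pow(Add(Rational(-4, 11), Mul(Rational(4, 11), Pow(-5, 2)), Mul(Rational(8, 11), -5)), 2) = Pow(Add(Rational(-4, 11), Mul(Rational(4, 11), 25), Rational(-40, 11)), 2) = Pow(Add(Rational(-4, 11), Rational(100, 11), Rational(-40, 11)), 2) = Pow(Rational(56, 11), 2) = Rational(3136, 121)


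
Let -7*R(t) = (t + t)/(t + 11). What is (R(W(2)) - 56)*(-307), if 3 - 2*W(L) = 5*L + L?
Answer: 1558946/91 ≈ 17131.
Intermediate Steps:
W(L) = 3/2 - 3*L (W(L) = 3/2 - (5*L + L)/2 = 3/2 - 3*L)
R(t) = -2*t/(7*(11 + t)) (R(t) = -(t + t)/(7*(t + 11)) = -2*t/(7*(11 + t)))
(R(W(2)) - 56)*(-307) = (-2*(3/2 - 3*2)/(77 + 7*(3/2 - 3*2)) - 56)*(-307) = (-2*(3/2 - 6)/(77 + 7*(3/2 - 6)) - 56)*(-307) = (-2*(-9/2)/(77 + 7*(-9/2)) - 56)*(-307) = (-2*(-9/2)/(77 - 63/2) - 56)*(-307) = (-2*(-9/2)/91/2 - 56)*(-307) = (-2*(-9/2)*2/91 - 56)*(-307) = (18/91 - 56)*(-307) = -5078/91*(-307) = 1558946/91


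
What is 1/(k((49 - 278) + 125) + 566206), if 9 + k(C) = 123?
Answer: 1/566320 ≈ 1.7658e-6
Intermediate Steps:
k(C) = 114 (k(C) = -9 + 123 = 114)
1/(k((49 - 278) + 125) + 566206) = 1/(114 + 566206) = 1/566320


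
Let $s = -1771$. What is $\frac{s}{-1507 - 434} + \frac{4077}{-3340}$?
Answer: $- \frac{1998317}{6482940} \approx -0.30824$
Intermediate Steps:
$\frac{s}{-1507 - 434} + \frac{4077}{-3340} = - \frac{1771}{-1507 - 434} + \frac{4077}{-3340} = - \frac{1771}{-1941} + 4077 \left(- \frac{1}{3340}\right) = \left(-1771\right) \left(- \frac{1}{1941}\right) - \frac{4077}{3340} = \frac{1771}{1941} - \frac{4077}{3340} = - \frac{1998317}{6482940}$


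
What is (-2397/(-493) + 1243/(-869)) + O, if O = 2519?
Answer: 5778891/2291 ≈ 2522.4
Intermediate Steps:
(-2397/(-493) + 1243/(-869)) + O = (-2397/(-493) + 1243/(-869)) + 2519 = (-2397*(-1/493) + 1243*(-1/869)) + 2519 = (141/29 - 113/79) + 2519 = 7862/2291 + 2519 = 5778891/2291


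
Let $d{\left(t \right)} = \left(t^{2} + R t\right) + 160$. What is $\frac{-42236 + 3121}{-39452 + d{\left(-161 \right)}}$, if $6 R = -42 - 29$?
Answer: $\frac{46938}{13759} \approx 3.4114$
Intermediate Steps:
$R = - \frac{71}{6}$ ($R = \frac{-42 - 29}{6} = \frac{1}{6} \left(-71\right) = - \frac{71}{6} \approx -11.833$)
$d{\left(t \right)} = 160 + t^{2} - \frac{71 t}{6}$ ($d{\left(t \right)} = \left(t^{2} - \frac{71 t}{6}\right) + 160 = 160 + t^{2} - \frac{71 t}{6}$)
$\frac{-42236 + 3121}{-39452 + d{\left(-161 \right)}} = \frac{-42236 + 3121}{-39452 + \left(160 + \left(-161\right)^{2} - - \frac{11431}{6}\right)} = - \frac{39115}{-39452 + \left(160 + 25921 + \frac{11431}{6}\right)} = - \frac{39115}{-39452 + \frac{167917}{6}} = - \frac{39115}{- \frac{68795}{6}} = \left(-39115\right) \left(- \frac{6}{68795}\right) = \frac{46938}{13759}$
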